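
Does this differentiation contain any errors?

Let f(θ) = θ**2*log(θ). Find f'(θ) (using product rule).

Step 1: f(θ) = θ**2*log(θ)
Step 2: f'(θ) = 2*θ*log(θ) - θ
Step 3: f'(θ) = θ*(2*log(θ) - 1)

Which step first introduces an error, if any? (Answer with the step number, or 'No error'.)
Step 2

Step 2 is incorrect due to a sign flip.
The step shows: 2*θ*log(θ) - θ
The correct value should be: 2*θ*log(θ) + θ

Explanation: The sign of one term was flipped: the term θ was incorrectly written as -θ
The later steps are derived from this incorrect expression, so the error originates in Step 2.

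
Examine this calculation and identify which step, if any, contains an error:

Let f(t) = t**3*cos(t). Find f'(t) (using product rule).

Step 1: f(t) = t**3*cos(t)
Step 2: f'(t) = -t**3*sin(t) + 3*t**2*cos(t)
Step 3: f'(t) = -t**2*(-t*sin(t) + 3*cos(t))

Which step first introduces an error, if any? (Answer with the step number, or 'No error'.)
Step 3

Step 3 is incorrect due to a sign flip.
The step shows: -t**2*(-t*sin(t) + 3*cos(t))
The correct value should be: t**2*(-t*sin(t) + 3*cos(t))

Explanation: The sign of the whole expression was flipped: the term t**2*(-t*sin(t) + 3*cos(t)) was incorrectly written as -t**2*(-t*sin(t) + 3*cos(t))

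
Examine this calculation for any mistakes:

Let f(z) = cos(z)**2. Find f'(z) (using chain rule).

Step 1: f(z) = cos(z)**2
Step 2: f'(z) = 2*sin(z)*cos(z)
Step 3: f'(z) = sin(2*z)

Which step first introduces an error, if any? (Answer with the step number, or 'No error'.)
Step 2

Step 2 is incorrect due to a sign flip.
The step shows: 2*sin(z)*cos(z)
The correct value should be: -2*sin(z)*cos(z)

Explanation: The sign of the whole expression was flipped: the term -2*sin(z)*cos(z) was incorrectly written as 2*sin(z)*cos(z)
The later steps are derived from this incorrect expression, so the error originates in Step 2.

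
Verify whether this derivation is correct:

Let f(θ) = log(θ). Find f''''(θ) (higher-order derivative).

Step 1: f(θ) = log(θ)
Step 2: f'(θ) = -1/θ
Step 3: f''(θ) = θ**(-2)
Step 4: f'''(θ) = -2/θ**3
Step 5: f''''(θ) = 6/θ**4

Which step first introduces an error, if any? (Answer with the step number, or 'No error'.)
Step 2

Step 2 is incorrect due to a sign flip.
The step shows: -1/θ
The correct value should be: 1/θ

Explanation: The sign of the whole expression was flipped: the term 1/θ was incorrectly written as -1/θ
The later steps are derived from this incorrect expression, so the error originates in Step 2.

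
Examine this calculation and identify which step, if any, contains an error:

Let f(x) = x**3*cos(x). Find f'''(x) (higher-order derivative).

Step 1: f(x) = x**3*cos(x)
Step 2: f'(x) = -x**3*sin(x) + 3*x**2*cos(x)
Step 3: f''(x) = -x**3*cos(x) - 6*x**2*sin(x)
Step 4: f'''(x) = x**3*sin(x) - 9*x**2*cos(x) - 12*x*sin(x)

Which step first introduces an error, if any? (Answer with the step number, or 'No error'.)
Step 3

Step 3 is incorrect due to a dropped term.
The step shows: -x**3*cos(x) - 6*x**2*sin(x)
The correct value should be: -x**3*cos(x) - 6*x**2*sin(x) + 6*x*cos(x)

Explanation: A term was dropped: the term 6*x*cos(x) was incorrectly omitted
The later steps are derived from this incorrect expression, so the error originates in Step 3.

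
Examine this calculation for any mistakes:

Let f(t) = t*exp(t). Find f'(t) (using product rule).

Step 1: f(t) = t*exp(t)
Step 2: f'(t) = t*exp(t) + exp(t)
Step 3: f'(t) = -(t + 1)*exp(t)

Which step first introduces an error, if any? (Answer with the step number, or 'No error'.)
Step 3

Step 3 is incorrect due to a sign flip.
The step shows: -(t + 1)*exp(t)
The correct value should be: (t + 1)*exp(t)

Explanation: The sign of the whole expression was flipped: the term (t + 1)*exp(t) was incorrectly written as -(t + 1)*exp(t)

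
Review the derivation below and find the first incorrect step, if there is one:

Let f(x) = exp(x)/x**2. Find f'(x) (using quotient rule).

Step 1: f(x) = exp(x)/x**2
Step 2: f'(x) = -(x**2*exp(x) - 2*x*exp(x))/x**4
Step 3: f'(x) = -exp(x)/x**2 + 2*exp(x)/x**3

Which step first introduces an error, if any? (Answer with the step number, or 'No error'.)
Step 2

Step 2 is incorrect due to a sign flip.
The step shows: -(x**2*exp(x) - 2*x*exp(x))/x**4
The correct value should be: (x**2*exp(x) - 2*x*exp(x))/x**4

Explanation: The sign of the whole expression was flipped: the term (x**2*exp(x) - 2*x*exp(x))/x**4 was incorrectly written as -(x**2*exp(x) - 2*x*exp(x))/x**4
The later steps are derived from this incorrect expression, so the error originates in Step 2.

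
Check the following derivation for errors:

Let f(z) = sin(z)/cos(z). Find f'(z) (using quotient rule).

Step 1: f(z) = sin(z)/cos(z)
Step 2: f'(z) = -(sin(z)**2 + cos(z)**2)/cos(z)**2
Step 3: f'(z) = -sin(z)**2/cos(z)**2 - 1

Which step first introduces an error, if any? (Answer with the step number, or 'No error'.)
Step 2

Step 2 is incorrect due to a sign flip.
The step shows: -(sin(z)**2 + cos(z)**2)/cos(z)**2
The correct value should be: (sin(z)**2 + cos(z)**2)/cos(z)**2

Explanation: The sign of the whole expression was flipped: the term (sin(z)**2 + cos(z)**2)/cos(z)**2 was incorrectly written as -(sin(z)**2 + cos(z)**2)/cos(z)**2
The later steps are derived from this incorrect expression, so the error originates in Step 2.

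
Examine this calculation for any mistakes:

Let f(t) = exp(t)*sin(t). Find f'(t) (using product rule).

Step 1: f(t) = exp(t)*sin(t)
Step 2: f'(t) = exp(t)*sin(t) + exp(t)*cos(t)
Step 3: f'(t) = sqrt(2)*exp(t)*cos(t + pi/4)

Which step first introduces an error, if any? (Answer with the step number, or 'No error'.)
Step 3

Step 3 is incorrect due to a wrong trig function.
The step shows: sqrt(2)*exp(t)*cos(t + pi/4)
The correct value should be: sqrt(2)*exp(t)*sin(t + pi/4)

Explanation: sin(t + pi/4) was incorrectly written as cos(t + pi/4): the term sqrt(2)*exp(t)*sin(t + pi/4) was incorrectly written as sqrt(2)*exp(t)*cos(t + pi/4)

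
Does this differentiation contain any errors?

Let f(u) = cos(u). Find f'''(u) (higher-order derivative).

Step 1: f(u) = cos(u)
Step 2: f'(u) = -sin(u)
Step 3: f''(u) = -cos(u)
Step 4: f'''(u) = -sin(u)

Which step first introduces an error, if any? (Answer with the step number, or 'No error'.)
Step 4

Step 4 is incorrect due to a sign flip.
The step shows: -sin(u)
The correct value should be: sin(u)

Explanation: The sign of the whole expression was flipped: the term sin(u) was incorrectly written as -sin(u)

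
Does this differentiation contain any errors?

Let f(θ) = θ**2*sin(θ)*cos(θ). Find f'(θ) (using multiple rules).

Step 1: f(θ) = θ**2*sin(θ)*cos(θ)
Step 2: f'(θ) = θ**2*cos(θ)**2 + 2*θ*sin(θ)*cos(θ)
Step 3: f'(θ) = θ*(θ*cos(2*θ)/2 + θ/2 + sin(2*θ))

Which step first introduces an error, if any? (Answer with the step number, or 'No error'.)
Step 2

Step 2 is incorrect due to a dropped term.
The step shows: θ**2*cos(θ)**2 + 2*θ*sin(θ)*cos(θ)
The correct value should be: -θ**2*sin(θ)**2 + θ**2*cos(θ)**2 + 2*θ*sin(θ)*cos(θ)

Explanation: A term was dropped: the term -θ**2*sin(θ)**2 was incorrectly omitted
The later steps are derived from this incorrect expression, so the error originates in Step 2.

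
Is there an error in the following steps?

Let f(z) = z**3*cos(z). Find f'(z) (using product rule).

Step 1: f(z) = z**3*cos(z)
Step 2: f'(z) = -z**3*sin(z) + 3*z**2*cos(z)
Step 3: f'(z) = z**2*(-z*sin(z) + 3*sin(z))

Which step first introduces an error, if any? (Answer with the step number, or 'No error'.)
Step 3

Step 3 is incorrect due to a wrong trig function.
The step shows: z**2*(-z*sin(z) + 3*sin(z))
The correct value should be: z**2*(-z*sin(z) + 3*cos(z))

Explanation: cos(z) was incorrectly written as sin(z): the term z**2*(-z*sin(z) + 3*cos(z)) was incorrectly written as z**2*(-z*sin(z) + 3*sin(z))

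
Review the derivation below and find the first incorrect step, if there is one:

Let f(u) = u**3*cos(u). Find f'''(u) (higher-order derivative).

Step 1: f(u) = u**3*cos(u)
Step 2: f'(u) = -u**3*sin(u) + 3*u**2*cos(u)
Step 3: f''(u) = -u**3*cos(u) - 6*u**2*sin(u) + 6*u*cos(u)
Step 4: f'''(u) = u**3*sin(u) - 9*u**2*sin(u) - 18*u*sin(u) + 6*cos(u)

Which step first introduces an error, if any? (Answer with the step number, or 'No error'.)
Step 4

Step 4 is incorrect due to a wrong trig function.
The step shows: u**3*sin(u) - 9*u**2*sin(u) - 18*u*sin(u) + 6*cos(u)
The correct value should be: u**3*sin(u) - 9*u**2*cos(u) - 18*u*sin(u) + 6*cos(u)

Explanation: cos(u) was incorrectly written as sin(u): the term -9*u**2*cos(u) was incorrectly written as -9*u**2*sin(u)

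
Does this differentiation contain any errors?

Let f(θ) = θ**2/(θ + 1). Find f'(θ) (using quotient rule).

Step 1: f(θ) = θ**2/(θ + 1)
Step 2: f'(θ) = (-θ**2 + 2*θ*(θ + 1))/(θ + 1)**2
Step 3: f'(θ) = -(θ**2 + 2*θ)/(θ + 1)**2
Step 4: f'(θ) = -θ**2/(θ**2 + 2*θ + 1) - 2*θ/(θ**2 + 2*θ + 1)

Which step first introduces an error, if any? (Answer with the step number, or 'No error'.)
Step 3

Step 3 is incorrect due to a sign flip.
The step shows: -(θ**2 + 2*θ)/(θ + 1)**2
The correct value should be: (θ**2 + 2*θ)/(θ + 1)**2

Explanation: The sign of the whole expression was flipped: the term (θ**2 + 2*θ)/(θ + 1)**2 was incorrectly written as -(θ**2 + 2*θ)/(θ + 1)**2
The later steps are derived from this incorrect expression, so the error originates in Step 3.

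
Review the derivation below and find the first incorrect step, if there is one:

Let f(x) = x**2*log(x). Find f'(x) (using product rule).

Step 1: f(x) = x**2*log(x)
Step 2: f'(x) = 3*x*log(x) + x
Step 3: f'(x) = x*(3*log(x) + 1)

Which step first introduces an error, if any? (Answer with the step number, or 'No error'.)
Step 2

Step 2 is incorrect due to a wrong coefficient.
The step shows: 3*x*log(x) + x
The correct value should be: 2*x*log(x) + x

Explanation: The coefficient 2 was incorrectly written as 3: the term 2*x*log(x) was incorrectly written as 3*x*log(x)
The later steps are derived from this incorrect expression, so the error originates in Step 2.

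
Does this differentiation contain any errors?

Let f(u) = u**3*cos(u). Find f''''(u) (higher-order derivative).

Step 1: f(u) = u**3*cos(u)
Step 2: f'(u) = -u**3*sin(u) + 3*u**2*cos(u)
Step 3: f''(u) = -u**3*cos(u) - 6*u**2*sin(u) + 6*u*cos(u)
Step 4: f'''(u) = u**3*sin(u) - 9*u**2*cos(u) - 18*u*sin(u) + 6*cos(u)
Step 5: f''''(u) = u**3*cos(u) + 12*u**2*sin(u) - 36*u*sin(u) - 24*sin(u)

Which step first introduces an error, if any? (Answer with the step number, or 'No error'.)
Step 5

Step 5 is incorrect due to a wrong trig function.
The step shows: u**3*cos(u) + 12*u**2*sin(u) - 36*u*sin(u) - 24*sin(u)
The correct value should be: u**3*cos(u) + 12*u**2*sin(u) - 36*u*cos(u) - 24*sin(u)

Explanation: cos(u) was incorrectly written as sin(u): the term -36*u*cos(u) was incorrectly written as -36*u*sin(u)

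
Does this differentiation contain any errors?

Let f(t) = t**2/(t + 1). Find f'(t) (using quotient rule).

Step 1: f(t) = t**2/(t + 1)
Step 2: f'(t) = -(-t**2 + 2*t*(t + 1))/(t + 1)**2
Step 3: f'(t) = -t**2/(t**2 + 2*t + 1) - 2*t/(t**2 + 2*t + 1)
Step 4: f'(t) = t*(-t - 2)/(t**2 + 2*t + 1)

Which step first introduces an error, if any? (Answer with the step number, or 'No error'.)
Step 2

Step 2 is incorrect due to a sign flip.
The step shows: -(-t**2 + 2*t*(t + 1))/(t + 1)**2
The correct value should be: (-t**2 + 2*t*(t + 1))/(t + 1)**2

Explanation: The sign of the whole expression was flipped: the term (-t**2 + 2*t*(t + 1))/(t + 1)**2 was incorrectly written as -(-t**2 + 2*t*(t + 1))/(t + 1)**2
The later steps are derived from this incorrect expression, so the error originates in Step 2.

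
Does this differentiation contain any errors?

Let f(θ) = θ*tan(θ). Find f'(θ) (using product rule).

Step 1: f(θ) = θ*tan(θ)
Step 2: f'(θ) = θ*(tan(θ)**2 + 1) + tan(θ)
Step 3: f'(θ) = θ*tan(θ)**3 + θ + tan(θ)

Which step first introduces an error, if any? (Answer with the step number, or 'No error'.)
Step 3

Step 3 is incorrect due to a wrong exponent.
The step shows: θ*tan(θ)**3 + θ + tan(θ)
The correct value should be: θ*tan(θ)**2 + θ + tan(θ)

Explanation: The exponent 2 on tan(θ) was incorrectly written as 3: the term θ*tan(θ)**2 was incorrectly written as θ*tan(θ)**3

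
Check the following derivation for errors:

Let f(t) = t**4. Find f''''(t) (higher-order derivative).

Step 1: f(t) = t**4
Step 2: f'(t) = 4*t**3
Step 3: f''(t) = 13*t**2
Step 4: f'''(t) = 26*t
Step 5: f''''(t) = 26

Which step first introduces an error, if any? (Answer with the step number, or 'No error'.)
Step 3

Step 3 is incorrect due to a wrong coefficient.
The step shows: 13*t**2
The correct value should be: 12*t**2

Explanation: The coefficient 12 was incorrectly written as 13: the term 12*t**2 was incorrectly written as 13*t**2
The later steps are derived from this incorrect expression, so the error originates in Step 3.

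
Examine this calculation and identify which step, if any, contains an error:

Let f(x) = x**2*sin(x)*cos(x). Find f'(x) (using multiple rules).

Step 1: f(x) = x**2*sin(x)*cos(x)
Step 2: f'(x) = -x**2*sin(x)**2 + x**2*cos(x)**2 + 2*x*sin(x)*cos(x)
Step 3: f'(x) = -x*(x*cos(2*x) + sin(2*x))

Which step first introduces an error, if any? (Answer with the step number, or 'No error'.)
Step 3

Step 3 is incorrect due to a sign flip.
The step shows: -x*(x*cos(2*x) + sin(2*x))
The correct value should be: x*(x*cos(2*x) + sin(2*x))

Explanation: The sign of the whole expression was flipped: the term x*(x*cos(2*x) + sin(2*x)) was incorrectly written as -x*(x*cos(2*x) + sin(2*x))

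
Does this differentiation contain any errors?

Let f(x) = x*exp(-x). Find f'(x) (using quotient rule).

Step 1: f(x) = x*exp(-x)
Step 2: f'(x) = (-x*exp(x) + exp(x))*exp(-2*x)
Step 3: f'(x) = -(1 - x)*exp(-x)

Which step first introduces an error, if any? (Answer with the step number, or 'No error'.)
Step 3

Step 3 is incorrect due to a sign flip.
The step shows: -(1 - x)*exp(-x)
The correct value should be: (1 - x)*exp(-x)

Explanation: The sign of the whole expression was flipped: the term (1 - x)*exp(-x) was incorrectly written as -(1 - x)*exp(-x)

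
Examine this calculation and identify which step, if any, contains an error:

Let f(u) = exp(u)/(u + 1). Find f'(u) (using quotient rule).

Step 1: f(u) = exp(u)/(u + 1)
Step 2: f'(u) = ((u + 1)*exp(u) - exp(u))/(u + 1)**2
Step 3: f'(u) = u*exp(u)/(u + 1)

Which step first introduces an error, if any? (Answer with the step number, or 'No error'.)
Step 3

Step 3 is incorrect due to a wrong exponent.
The step shows: u*exp(u)/(u + 1)
The correct value should be: u*exp(u)/(u + 1)**2

Explanation: The exponent -2 on u + 1 was incorrectly written as -1: the term u*exp(u)/(u + 1)**2 was incorrectly written as u*exp(u)/(u + 1)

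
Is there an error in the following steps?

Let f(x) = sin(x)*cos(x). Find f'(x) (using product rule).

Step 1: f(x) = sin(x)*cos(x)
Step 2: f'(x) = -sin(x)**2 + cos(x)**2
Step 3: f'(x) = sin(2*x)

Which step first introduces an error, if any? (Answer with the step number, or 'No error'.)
Step 3

Step 3 is incorrect due to a wrong trig function.
The step shows: sin(2*x)
The correct value should be: cos(2*x)

Explanation: cos(2*x) was incorrectly written as sin(2*x): the term cos(2*x) was incorrectly written as sin(2*x)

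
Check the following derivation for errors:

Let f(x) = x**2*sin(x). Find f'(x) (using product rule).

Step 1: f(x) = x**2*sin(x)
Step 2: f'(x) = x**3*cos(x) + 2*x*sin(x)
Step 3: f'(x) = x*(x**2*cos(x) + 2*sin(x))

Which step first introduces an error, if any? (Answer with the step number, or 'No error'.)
Step 2

Step 2 is incorrect due to a wrong exponent.
The step shows: x**3*cos(x) + 2*x*sin(x)
The correct value should be: x**2*cos(x) + 2*x*sin(x)

Explanation: The exponent 2 on x was incorrectly written as 3: the term x**2*cos(x) was incorrectly written as x**3*cos(x)
The later steps are derived from this incorrect expression, so the error originates in Step 2.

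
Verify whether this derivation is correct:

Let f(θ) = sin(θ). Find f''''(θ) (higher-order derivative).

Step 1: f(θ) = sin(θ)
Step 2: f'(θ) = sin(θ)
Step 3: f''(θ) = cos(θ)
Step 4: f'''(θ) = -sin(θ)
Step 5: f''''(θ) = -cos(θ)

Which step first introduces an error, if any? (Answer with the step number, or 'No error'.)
Step 2

Step 2 is incorrect due to a wrong trig function.
The step shows: sin(θ)
The correct value should be: cos(θ)

Explanation: cos(θ) was incorrectly written as sin(θ): the term cos(θ) was incorrectly written as sin(θ)
The later steps are derived from this incorrect expression, so the error originates in Step 2.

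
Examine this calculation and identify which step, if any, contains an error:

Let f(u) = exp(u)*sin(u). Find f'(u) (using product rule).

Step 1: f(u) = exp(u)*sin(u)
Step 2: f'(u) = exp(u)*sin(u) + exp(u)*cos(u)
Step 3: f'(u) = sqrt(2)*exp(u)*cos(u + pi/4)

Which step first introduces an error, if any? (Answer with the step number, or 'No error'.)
Step 3

Step 3 is incorrect due to a wrong trig function.
The step shows: sqrt(2)*exp(u)*cos(u + pi/4)
The correct value should be: sqrt(2)*exp(u)*sin(u + pi/4)

Explanation: sin(u + pi/4) was incorrectly written as cos(u + pi/4): the term sqrt(2)*exp(u)*sin(u + pi/4) was incorrectly written as sqrt(2)*exp(u)*cos(u + pi/4)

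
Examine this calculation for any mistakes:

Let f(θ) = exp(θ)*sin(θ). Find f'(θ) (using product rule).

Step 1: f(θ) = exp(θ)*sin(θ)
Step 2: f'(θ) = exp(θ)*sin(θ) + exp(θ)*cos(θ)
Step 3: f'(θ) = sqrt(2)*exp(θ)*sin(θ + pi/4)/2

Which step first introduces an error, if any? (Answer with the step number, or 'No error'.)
Step 3

Step 3 is incorrect due to a wrong exponent.
The step shows: sqrt(2)*exp(θ)*sin(θ + pi/4)/2
The correct value should be: sqrt(2)*exp(θ)*sin(θ + pi/4)

Explanation: The exponent 1/2 on 2 was incorrectly written as -1/2: the term sqrt(2)*exp(θ)*sin(θ + pi/4) was incorrectly written as sqrt(2)*exp(θ)*sin(θ + pi/4)/2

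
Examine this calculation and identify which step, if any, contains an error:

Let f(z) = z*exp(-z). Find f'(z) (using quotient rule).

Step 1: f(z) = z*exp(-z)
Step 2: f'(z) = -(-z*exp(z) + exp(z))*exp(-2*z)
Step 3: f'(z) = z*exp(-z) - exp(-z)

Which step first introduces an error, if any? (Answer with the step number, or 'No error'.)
Step 2

Step 2 is incorrect due to a sign flip.
The step shows: -(-z*exp(z) + exp(z))*exp(-2*z)
The correct value should be: (-z*exp(z) + exp(z))*exp(-2*z)

Explanation: The sign of the whole expression was flipped: the term (-z*exp(z) + exp(z))*exp(-2*z) was incorrectly written as -(-z*exp(z) + exp(z))*exp(-2*z)
The later steps are derived from this incorrect expression, so the error originates in Step 2.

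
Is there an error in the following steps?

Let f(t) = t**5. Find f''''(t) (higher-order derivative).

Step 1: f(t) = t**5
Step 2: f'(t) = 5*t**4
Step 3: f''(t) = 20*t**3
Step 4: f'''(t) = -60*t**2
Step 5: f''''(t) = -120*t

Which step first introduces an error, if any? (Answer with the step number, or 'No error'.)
Step 4

Step 4 is incorrect due to a sign flip.
The step shows: -60*t**2
The correct value should be: 60*t**2

Explanation: The sign of the whole expression was flipped: the term 60*t**2 was incorrectly written as -60*t**2
The later steps are derived from this incorrect expression, so the error originates in Step 4.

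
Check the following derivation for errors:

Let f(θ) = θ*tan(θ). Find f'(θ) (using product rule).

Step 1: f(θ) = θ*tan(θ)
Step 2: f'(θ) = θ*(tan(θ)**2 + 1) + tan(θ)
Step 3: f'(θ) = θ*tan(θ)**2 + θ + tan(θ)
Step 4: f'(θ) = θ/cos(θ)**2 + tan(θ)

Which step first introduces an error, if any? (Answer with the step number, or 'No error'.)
No error

All steps in this derivation are correct.
The final answer f'(θ) = θ/cos(θ)**2 + tan(θ) is valid.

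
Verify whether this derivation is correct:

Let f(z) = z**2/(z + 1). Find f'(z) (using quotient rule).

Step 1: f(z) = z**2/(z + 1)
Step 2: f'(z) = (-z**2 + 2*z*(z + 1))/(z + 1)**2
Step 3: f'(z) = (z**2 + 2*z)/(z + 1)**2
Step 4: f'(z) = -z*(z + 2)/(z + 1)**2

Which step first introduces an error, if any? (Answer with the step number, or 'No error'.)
Step 4

Step 4 is incorrect due to a sign flip.
The step shows: -z*(z + 2)/(z + 1)**2
The correct value should be: z*(z + 2)/(z + 1)**2

Explanation: The sign of the whole expression was flipped: the term z*(z + 2)/(z + 1)**2 was incorrectly written as -z*(z + 2)/(z + 1)**2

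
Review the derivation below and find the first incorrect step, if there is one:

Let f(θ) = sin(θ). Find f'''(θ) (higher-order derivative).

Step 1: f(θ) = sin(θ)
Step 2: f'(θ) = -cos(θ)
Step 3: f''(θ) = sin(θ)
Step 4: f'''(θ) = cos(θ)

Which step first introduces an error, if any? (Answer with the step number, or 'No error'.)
Step 2

Step 2 is incorrect due to a sign flip.
The step shows: -cos(θ)
The correct value should be: cos(θ)

Explanation: The sign of the whole expression was flipped: the term cos(θ) was incorrectly written as -cos(θ)
The later steps are derived from this incorrect expression, so the error originates in Step 2.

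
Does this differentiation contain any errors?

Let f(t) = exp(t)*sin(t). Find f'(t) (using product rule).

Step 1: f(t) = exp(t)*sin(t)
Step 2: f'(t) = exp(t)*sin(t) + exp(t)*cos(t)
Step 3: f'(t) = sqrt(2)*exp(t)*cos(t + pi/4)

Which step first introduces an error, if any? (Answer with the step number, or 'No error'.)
Step 3

Step 3 is incorrect due to a wrong trig function.
The step shows: sqrt(2)*exp(t)*cos(t + pi/4)
The correct value should be: sqrt(2)*exp(t)*sin(t + pi/4)

Explanation: sin(t + pi/4) was incorrectly written as cos(t + pi/4): the term sqrt(2)*exp(t)*sin(t + pi/4) was incorrectly written as sqrt(2)*exp(t)*cos(t + pi/4)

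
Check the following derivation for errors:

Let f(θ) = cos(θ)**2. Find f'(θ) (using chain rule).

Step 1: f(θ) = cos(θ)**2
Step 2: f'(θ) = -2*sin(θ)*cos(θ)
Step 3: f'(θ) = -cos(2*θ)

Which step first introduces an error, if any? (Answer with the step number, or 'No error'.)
Step 3

Step 3 is incorrect due to a wrong trig function.
The step shows: -cos(2*θ)
The correct value should be: -sin(2*θ)

Explanation: sin(2*θ) was incorrectly written as cos(2*θ): the term -sin(2*θ) was incorrectly written as -cos(2*θ)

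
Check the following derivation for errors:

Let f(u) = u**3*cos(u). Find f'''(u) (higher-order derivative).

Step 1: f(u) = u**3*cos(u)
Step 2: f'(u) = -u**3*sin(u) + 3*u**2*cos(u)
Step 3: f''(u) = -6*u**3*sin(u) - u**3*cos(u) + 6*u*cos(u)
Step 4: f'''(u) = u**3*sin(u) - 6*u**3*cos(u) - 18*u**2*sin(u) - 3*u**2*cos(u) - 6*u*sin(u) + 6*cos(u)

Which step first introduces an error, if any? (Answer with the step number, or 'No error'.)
Step 3

Step 3 is incorrect due to a wrong exponent.
The step shows: -6*u**3*sin(u) - u**3*cos(u) + 6*u*cos(u)
The correct value should be: -u**3*cos(u) - 6*u**2*sin(u) + 6*u*cos(u)

Explanation: The exponent 2 on u was incorrectly written as 3: the term -6*u**2*sin(u) was incorrectly written as -6*u**3*sin(u)
The later steps are derived from this incorrect expression, so the error originates in Step 3.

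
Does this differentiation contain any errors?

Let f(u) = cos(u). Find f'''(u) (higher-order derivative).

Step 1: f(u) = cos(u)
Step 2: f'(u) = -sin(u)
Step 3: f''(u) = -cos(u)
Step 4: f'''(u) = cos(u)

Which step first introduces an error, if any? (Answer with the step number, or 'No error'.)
Step 4

Step 4 is incorrect due to a wrong trig function.
The step shows: cos(u)
The correct value should be: sin(u)

Explanation: sin(u) was incorrectly written as cos(u): the term sin(u) was incorrectly written as cos(u)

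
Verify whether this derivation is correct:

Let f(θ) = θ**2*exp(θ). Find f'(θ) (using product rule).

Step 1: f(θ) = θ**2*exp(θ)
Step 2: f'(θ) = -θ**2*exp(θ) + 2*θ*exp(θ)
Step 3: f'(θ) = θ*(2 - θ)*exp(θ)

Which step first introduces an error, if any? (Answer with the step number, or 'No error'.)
Step 2

Step 2 is incorrect due to a sign flip.
The step shows: -θ**2*exp(θ) + 2*θ*exp(θ)
The correct value should be: θ**2*exp(θ) + 2*θ*exp(θ)

Explanation: The sign of one term was flipped: the term θ**2*exp(θ) was incorrectly written as -θ**2*exp(θ)
The later steps are derived from this incorrect expression, so the error originates in Step 2.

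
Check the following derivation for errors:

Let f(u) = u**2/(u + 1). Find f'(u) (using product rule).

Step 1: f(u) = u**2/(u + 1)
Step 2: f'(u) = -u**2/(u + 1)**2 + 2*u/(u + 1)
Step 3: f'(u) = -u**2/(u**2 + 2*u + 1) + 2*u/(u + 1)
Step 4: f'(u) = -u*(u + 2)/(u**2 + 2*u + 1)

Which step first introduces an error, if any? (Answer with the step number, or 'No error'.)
Step 4

Step 4 is incorrect due to a sign flip.
The step shows: -u*(u + 2)/(u**2 + 2*u + 1)
The correct value should be: u*(u + 2)/(u**2 + 2*u + 1)

Explanation: The sign of the whole expression was flipped: the term u*(u + 2)/(u**2 + 2*u + 1) was incorrectly written as -u*(u + 2)/(u**2 + 2*u + 1)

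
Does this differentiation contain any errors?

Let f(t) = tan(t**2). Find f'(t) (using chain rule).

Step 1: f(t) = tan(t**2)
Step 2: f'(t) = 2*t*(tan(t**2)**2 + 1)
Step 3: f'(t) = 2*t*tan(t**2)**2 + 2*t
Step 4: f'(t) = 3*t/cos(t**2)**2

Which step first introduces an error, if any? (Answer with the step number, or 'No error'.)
Step 4

Step 4 is incorrect due to a wrong coefficient.
The step shows: 3*t/cos(t**2)**2
The correct value should be: 2*t/cos(t**2)**2

Explanation: The coefficient 2 was incorrectly written as 3: the term 2*t/cos(t**2)**2 was incorrectly written as 3*t/cos(t**2)**2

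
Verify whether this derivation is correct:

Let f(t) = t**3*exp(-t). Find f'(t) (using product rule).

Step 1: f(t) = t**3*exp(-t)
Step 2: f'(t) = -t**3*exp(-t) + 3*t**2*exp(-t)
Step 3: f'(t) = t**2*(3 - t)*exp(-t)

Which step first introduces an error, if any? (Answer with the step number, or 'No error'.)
No error

All steps in this derivation are correct.
The final answer f'(t) = t**2*(3 - t)*exp(-t) is valid.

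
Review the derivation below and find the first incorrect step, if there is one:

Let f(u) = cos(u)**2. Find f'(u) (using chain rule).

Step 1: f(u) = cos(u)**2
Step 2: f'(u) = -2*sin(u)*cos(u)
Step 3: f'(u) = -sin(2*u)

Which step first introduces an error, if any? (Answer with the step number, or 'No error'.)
No error

All steps in this derivation are correct.
The final answer f'(u) = -sin(2*u) is valid.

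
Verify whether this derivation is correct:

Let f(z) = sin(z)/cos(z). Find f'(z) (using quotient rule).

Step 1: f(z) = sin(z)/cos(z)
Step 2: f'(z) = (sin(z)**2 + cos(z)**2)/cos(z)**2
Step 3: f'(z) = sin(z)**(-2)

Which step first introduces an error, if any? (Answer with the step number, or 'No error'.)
Step 3

Step 3 is incorrect due to a wrong trig function.
The step shows: sin(z)**(-2)
The correct value should be: cos(z)**(-2)

Explanation: cos(z) was incorrectly written as sin(z): the term cos(z)**(-2) was incorrectly written as sin(z)**(-2)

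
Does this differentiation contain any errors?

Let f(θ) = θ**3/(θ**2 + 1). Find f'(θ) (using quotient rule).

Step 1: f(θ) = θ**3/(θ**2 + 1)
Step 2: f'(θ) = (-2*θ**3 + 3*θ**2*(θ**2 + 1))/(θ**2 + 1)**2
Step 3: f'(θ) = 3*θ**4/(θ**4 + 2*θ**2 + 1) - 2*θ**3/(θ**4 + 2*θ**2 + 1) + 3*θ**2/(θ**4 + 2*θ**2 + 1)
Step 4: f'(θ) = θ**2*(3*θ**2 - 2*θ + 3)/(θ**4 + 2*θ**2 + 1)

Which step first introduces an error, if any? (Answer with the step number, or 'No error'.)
Step 2

Step 2 is incorrect due to a wrong exponent.
The step shows: (-2*θ**3 + 3*θ**2*(θ**2 + 1))/(θ**2 + 1)**2
The correct value should be: (-2*θ**4 + 3*θ**2*(θ**2 + 1))/(θ**2 + 1)**2

Explanation: The exponent 4 on θ was incorrectly written as 3: the term (-2*θ**4 + 3*θ**2*(θ**2 + 1))/(θ**2 + 1)**2 was incorrectly written as (-2*θ**3 + 3*θ**2*(θ**2 + 1))/(θ**2 + 1)**2
The later steps are derived from this incorrect expression, so the error originates in Step 2.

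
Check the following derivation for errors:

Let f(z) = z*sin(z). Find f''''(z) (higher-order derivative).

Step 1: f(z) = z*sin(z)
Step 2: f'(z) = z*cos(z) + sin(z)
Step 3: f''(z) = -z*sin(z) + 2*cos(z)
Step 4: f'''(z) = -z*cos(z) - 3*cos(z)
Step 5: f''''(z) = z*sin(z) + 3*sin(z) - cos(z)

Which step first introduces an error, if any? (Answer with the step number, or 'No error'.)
Step 4

Step 4 is incorrect due to a wrong trig function.
The step shows: -z*cos(z) - 3*cos(z)
The correct value should be: -z*cos(z) - 3*sin(z)

Explanation: sin(z) was incorrectly written as cos(z): the term -3*sin(z) was incorrectly written as -3*cos(z)
The later steps are derived from this incorrect expression, so the error originates in Step 4.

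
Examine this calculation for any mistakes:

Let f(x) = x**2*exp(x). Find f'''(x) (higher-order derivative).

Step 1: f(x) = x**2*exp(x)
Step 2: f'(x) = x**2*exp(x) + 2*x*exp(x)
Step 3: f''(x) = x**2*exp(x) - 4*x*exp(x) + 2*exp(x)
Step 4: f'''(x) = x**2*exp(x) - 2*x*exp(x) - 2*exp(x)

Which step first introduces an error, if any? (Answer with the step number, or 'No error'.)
Step 3

Step 3 is incorrect due to a sign flip.
The step shows: x**2*exp(x) - 4*x*exp(x) + 2*exp(x)
The correct value should be: x**2*exp(x) + 4*x*exp(x) + 2*exp(x)

Explanation: The sign of one term was flipped: the term 4*x*exp(x) was incorrectly written as -4*x*exp(x)
The later steps are derived from this incorrect expression, so the error originates in Step 3.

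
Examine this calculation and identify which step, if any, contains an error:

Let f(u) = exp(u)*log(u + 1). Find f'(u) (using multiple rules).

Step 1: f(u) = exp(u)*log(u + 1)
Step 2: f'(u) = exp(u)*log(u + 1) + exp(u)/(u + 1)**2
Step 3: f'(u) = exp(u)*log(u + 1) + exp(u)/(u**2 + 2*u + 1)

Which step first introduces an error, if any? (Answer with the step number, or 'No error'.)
Step 2

Step 2 is incorrect due to a wrong exponent.
The step shows: exp(u)*log(u + 1) + exp(u)/(u + 1)**2
The correct value should be: exp(u)*log(u + 1) + exp(u)/(u + 1)

Explanation: The exponent -1 on u + 1 was incorrectly written as -2: the term exp(u)/(u + 1) was incorrectly written as exp(u)/(u + 1)**2
The later steps are derived from this incorrect expression, so the error originates in Step 2.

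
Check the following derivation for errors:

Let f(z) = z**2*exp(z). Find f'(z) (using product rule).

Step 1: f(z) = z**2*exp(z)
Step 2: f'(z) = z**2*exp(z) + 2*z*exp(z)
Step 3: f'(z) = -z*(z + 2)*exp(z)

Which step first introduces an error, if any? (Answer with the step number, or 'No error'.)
Step 3

Step 3 is incorrect due to a sign flip.
The step shows: -z*(z + 2)*exp(z)
The correct value should be: z*(z + 2)*exp(z)

Explanation: The sign of the whole expression was flipped: the term z*(z + 2)*exp(z) was incorrectly written as -z*(z + 2)*exp(z)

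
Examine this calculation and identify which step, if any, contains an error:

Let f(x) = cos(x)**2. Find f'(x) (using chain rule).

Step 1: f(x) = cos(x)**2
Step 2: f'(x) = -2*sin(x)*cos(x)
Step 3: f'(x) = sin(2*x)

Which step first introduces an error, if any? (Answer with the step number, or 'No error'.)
Step 3

Step 3 is incorrect due to a sign flip.
The step shows: sin(2*x)
The correct value should be: -sin(2*x)

Explanation: The sign of the whole expression was flipped: the term -sin(2*x) was incorrectly written as sin(2*x)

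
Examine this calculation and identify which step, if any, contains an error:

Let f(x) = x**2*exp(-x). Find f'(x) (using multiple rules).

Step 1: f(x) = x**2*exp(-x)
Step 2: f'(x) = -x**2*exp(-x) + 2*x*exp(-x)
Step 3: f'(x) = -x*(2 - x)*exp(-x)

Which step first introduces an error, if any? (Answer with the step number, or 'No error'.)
Step 3

Step 3 is incorrect due to a sign flip.
The step shows: -x*(2 - x)*exp(-x)
The correct value should be: x*(2 - x)*exp(-x)

Explanation: The sign of the whole expression was flipped: the term x*(2 - x)*exp(-x) was incorrectly written as -x*(2 - x)*exp(-x)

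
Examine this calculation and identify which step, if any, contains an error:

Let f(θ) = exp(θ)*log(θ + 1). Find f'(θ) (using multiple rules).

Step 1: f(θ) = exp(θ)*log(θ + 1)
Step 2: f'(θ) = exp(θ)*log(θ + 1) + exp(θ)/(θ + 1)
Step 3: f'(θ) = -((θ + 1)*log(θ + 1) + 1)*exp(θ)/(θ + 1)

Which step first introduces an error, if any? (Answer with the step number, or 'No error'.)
Step 3

Step 3 is incorrect due to a sign flip.
The step shows: -((θ + 1)*log(θ + 1) + 1)*exp(θ)/(θ + 1)
The correct value should be: ((θ + 1)*log(θ + 1) + 1)*exp(θ)/(θ + 1)

Explanation: The sign of the whole expression was flipped: the term ((θ + 1)*log(θ + 1) + 1)*exp(θ)/(θ + 1) was incorrectly written as -((θ + 1)*log(θ + 1) + 1)*exp(θ)/(θ + 1)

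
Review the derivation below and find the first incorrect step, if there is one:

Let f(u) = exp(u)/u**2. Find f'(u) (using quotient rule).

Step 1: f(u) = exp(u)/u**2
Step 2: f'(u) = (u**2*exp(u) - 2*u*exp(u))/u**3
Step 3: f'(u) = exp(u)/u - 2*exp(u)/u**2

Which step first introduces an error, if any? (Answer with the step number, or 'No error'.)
Step 2

Step 2 is incorrect due to a wrong exponent.
The step shows: (u**2*exp(u) - 2*u*exp(u))/u**3
The correct value should be: (u**2*exp(u) - 2*u*exp(u))/u**4

Explanation: The exponent -4 on u was incorrectly written as -3: the term (u**2*exp(u) - 2*u*exp(u))/u**4 was incorrectly written as (u**2*exp(u) - 2*u*exp(u))/u**3
The later steps are derived from this incorrect expression, so the error originates in Step 2.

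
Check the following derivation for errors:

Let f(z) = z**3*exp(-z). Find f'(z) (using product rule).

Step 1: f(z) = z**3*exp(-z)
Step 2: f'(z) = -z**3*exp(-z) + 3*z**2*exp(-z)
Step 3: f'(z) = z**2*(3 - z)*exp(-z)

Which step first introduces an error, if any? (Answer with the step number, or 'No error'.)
No error

All steps in this derivation are correct.
The final answer f'(z) = z**2*(3 - z)*exp(-z) is valid.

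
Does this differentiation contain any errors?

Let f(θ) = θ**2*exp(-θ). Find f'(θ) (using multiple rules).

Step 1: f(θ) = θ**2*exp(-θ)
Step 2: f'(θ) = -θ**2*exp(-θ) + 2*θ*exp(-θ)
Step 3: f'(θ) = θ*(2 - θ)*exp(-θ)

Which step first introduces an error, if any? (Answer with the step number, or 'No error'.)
No error

All steps in this derivation are correct.
The final answer f'(θ) = θ*(2 - θ)*exp(-θ) is valid.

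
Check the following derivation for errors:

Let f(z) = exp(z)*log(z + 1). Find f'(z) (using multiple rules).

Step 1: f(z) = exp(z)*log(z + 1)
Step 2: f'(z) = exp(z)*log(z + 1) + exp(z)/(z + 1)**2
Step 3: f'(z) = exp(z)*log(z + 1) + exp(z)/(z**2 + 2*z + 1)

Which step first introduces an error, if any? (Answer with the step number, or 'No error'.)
Step 2

Step 2 is incorrect due to a wrong exponent.
The step shows: exp(z)*log(z + 1) + exp(z)/(z + 1)**2
The correct value should be: exp(z)*log(z + 1) + exp(z)/(z + 1)

Explanation: The exponent -1 on z + 1 was incorrectly written as -2: the term exp(z)/(z + 1) was incorrectly written as exp(z)/(z + 1)**2
The later steps are derived from this incorrect expression, so the error originates in Step 2.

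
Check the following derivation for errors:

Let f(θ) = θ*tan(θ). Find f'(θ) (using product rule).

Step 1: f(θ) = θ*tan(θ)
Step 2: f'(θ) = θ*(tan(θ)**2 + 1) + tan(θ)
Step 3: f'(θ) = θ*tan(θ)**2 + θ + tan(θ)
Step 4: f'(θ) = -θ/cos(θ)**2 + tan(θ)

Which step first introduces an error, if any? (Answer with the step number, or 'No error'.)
Step 4

Step 4 is incorrect due to a sign flip.
The step shows: -θ/cos(θ)**2 + tan(θ)
The correct value should be: θ/cos(θ)**2 + tan(θ)

Explanation: The sign of one term was flipped: the term θ/cos(θ)**2 was incorrectly written as -θ/cos(θ)**2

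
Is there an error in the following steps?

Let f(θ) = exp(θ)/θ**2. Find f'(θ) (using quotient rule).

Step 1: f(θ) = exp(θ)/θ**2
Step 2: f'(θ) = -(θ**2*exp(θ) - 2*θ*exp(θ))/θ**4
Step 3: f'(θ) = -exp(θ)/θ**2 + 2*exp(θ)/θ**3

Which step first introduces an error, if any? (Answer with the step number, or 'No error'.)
Step 2

Step 2 is incorrect due to a sign flip.
The step shows: -(θ**2*exp(θ) - 2*θ*exp(θ))/θ**4
The correct value should be: (θ**2*exp(θ) - 2*θ*exp(θ))/θ**4

Explanation: The sign of the whole expression was flipped: the term (θ**2*exp(θ) - 2*θ*exp(θ))/θ**4 was incorrectly written as -(θ**2*exp(θ) - 2*θ*exp(θ))/θ**4
The later steps are derived from this incorrect expression, so the error originates in Step 2.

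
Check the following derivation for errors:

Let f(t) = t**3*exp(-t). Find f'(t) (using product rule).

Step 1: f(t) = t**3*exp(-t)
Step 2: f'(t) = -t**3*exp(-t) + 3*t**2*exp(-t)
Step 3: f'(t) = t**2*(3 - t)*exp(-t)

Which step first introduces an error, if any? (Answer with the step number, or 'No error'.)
No error

All steps in this derivation are correct.
The final answer f'(t) = t**2*(3 - t)*exp(-t) is valid.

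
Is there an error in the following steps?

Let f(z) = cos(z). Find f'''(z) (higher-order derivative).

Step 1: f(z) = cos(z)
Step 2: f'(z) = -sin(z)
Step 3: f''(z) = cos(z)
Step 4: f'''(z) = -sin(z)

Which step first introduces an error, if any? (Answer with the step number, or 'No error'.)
Step 3

Step 3 is incorrect due to a sign flip.
The step shows: cos(z)
The correct value should be: -cos(z)

Explanation: The sign of the whole expression was flipped: the term -cos(z) was incorrectly written as cos(z)
The later steps are derived from this incorrect expression, so the error originates in Step 3.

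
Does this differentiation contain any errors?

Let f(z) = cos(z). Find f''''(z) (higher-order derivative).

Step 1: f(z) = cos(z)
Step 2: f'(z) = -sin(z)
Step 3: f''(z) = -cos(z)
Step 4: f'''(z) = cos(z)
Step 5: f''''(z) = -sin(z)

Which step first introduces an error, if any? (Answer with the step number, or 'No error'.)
Step 4

Step 4 is incorrect due to a wrong trig function.
The step shows: cos(z)
The correct value should be: sin(z)

Explanation: sin(z) was incorrectly written as cos(z): the term sin(z) was incorrectly written as cos(z)
The later steps are derived from this incorrect expression, so the error originates in Step 4.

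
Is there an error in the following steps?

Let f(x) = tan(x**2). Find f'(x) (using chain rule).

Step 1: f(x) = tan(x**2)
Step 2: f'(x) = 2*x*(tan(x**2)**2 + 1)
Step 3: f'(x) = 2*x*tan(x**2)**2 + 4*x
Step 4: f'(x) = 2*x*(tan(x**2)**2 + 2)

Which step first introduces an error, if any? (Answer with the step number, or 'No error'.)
Step 3

Step 3 is incorrect due to a wrong coefficient.
The step shows: 2*x*tan(x**2)**2 + 4*x
The correct value should be: 2*x*tan(x**2)**2 + 2*x

Explanation: The coefficient 2 was incorrectly written as 4: the term 2*x was incorrectly written as 4*x
The later steps are derived from this incorrect expression, so the error originates in Step 3.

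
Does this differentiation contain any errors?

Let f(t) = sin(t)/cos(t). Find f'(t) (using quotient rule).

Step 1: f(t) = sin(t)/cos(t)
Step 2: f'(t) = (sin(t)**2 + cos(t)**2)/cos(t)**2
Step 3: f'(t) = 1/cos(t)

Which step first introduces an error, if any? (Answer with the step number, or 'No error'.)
Step 3

Step 3 is incorrect due to a wrong exponent.
The step shows: 1/cos(t)
The correct value should be: cos(t)**(-2)

Explanation: The exponent -2 on cos(t) was incorrectly written as -1: the term cos(t)**(-2) was incorrectly written as 1/cos(t)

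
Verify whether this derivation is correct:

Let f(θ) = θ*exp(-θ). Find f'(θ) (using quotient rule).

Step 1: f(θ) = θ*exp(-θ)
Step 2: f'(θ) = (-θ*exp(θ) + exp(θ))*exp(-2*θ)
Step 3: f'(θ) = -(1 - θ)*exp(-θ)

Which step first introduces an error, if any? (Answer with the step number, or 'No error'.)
Step 3

Step 3 is incorrect due to a sign flip.
The step shows: -(1 - θ)*exp(-θ)
The correct value should be: (1 - θ)*exp(-θ)

Explanation: The sign of the whole expression was flipped: the term (1 - θ)*exp(-θ) was incorrectly written as -(1 - θ)*exp(-θ)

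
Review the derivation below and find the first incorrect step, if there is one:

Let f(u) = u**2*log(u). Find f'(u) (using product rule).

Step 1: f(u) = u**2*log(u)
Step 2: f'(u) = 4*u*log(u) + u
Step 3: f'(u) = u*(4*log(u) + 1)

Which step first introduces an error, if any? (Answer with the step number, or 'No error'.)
Step 2

Step 2 is incorrect due to a wrong coefficient.
The step shows: 4*u*log(u) + u
The correct value should be: 2*u*log(u) + u

Explanation: The coefficient 2 was incorrectly written as 4: the term 2*u*log(u) was incorrectly written as 4*u*log(u)
The later steps are derived from this incorrect expression, so the error originates in Step 2.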